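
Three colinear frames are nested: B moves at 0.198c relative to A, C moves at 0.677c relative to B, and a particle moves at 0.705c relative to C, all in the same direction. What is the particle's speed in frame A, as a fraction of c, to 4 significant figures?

Compose boost 2: (0.677 + 0.198)/(1 + 0.677×0.198) = 0.8750/1.13405 = 0.771574
Compose boost 3: (0.705 + 0.771574)/(1 + 0.705×0.771574) = 1.47657/1.54396 = 0.9564

u ≈ 0.9564c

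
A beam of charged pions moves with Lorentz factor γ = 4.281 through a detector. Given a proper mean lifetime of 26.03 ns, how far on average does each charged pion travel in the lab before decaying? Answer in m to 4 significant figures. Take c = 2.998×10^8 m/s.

d ≈ 32.48 m

β = √(1 − 1/γ²) = √(1 − 1/4.281²) = 0.972335
Dilated lifetime: Δt = γτ₀ = 4.281 × 26.03 ns = 111.434 ns
d = vΔt = 0.972335c × 111.434 ns = 2.91506×10^8 m/s × 1.11434×10^-7 s = 32.48 m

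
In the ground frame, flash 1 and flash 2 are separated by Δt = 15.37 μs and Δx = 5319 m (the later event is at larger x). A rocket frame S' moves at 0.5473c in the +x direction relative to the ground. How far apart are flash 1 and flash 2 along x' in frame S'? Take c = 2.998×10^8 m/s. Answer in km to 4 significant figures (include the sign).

γ = 1/√(1 − 0.5473²) = 1.19483
Δx' = γ(Δx − vΔt) = 1.19483 × (5319 m − 0.5473×(2.998×10^8 m/s)×15.37×10^-6 s)
= 1.19483 × (2797.08 m) = 3.342 km

Δx' ≈ 3.342 km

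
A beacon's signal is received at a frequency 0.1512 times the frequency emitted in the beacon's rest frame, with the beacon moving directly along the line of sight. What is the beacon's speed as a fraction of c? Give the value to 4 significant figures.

f_obs/f_src = √((1−β)/(1+β)) = 0.1512  ⇒  (1−β)/(1+β) = 0.0228614
β = |1 − D²|/(1 + D²) = |1 − 0.0228614|/(1 + 0.0228614) = 0.9553

β ≈ 0.9553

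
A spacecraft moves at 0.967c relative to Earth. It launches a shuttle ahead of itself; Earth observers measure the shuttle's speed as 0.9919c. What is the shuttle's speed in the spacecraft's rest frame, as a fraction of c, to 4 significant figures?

Inverse velocity addition: u' = (u − v)/(1 − uv/c²)
= (0.9919 − 0.967)/(1 − 0.9919×0.967) = 0.02490/0.0408327 = 0.6098

u' ≈ 0.6098c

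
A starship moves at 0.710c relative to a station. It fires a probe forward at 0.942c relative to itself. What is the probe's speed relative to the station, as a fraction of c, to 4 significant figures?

Relativistic velocity addition: u = (u' + v)/(1 + u'v/c²)
= (0.942 + 0.710)/(1 + 0.942×0.710) = 1.652/1.66882 = 0.9899

u ≈ 0.9899c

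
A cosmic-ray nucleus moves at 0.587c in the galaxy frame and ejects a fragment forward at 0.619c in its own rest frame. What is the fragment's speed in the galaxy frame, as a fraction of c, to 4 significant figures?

u ≈ 0.8846c

Compose boost 2: (0.619 + 0.587)/(1 + 0.619×0.587) = 1.206/1.36335 = 0.8846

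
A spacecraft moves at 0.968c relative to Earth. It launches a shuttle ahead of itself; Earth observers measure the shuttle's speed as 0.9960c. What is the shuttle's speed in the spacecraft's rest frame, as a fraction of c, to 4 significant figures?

u' ≈ 0.7806c

Inverse velocity addition: u' = (u − v)/(1 − uv/c²)
= (0.9960 − 0.968)/(1 − 0.9960×0.968) = 0.02800/0.0358720 = 0.7806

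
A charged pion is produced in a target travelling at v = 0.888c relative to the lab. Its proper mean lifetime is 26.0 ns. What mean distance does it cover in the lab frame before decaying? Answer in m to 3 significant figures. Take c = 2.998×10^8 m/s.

γ = 1/√(1 − 0.888²) = 2.1747
Dilated lifetime: Δt = γτ₀ = 2.1747 × 26.0 ns = 56.541 ns
d = vΔt = 0.888c × 56.541 ns = 2.6622×10^8 m/s × 5.6541×10^-8 s = 15.1 m

d ≈ 15.1 m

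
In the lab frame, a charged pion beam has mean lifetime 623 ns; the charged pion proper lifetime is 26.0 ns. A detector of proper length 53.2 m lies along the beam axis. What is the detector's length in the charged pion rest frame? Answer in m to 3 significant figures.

Time dilation ⇒ γ = Δt/τ₀ = 623/26.0 = 23.962
Length contraction: L = L₀/γ = 53.2/23.962 = 2.22 m

L ≈ 2.22 m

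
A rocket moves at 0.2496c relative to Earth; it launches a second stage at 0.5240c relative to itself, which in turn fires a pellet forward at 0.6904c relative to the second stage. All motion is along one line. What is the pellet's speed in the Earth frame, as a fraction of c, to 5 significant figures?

u ≈ 0.93358c

Compose boost 2: (0.5240 + 0.2496)/(1 + 0.5240×0.2496) = 0.77360/1.130790 = 0.6841232
Compose boost 3: (0.6904 + 0.6841232)/(1 + 0.6904×0.6841232) = 1.374523/1.472319 = 0.93358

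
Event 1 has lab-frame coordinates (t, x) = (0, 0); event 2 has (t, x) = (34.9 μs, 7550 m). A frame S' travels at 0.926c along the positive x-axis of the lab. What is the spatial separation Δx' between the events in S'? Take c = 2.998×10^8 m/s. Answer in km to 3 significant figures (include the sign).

γ = 1/√(1 − 0.926²) = 2.6488
Δx' = γ(Δx − vΔt) = 2.6488 × (7550 m − 0.926×(2.998×10^8 m/s)×34.9×10^-6 s)
= 2.6488 × (-2138.8 m) = -5.67 km

Δx' ≈ -5.67 km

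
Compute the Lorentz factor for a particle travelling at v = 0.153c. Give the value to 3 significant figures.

γ ≈ 1.01

γ = 1/√(1 − β²) = 1/√(1 − 0.153²) = 1/√(0.97659) = 1.01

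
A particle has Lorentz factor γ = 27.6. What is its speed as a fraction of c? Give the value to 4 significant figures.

β ≈ 0.9993

β = √(1 − 1/γ²) = √(1 − 1/27.6²) = √(0.998687) = 0.9993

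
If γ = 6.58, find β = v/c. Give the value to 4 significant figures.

β = √(1 − 1/γ²) = √(1 − 1/6.58²) = √(0.976903) = 0.9884

β ≈ 0.9884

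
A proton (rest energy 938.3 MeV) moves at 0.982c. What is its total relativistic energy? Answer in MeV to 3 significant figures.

E ≈ 4970 MeV

γ = 1/√(1 − 0.982²) = 5.2943
E = γm₀c² = 5.2943 × 938.3 MeV = 4970 MeV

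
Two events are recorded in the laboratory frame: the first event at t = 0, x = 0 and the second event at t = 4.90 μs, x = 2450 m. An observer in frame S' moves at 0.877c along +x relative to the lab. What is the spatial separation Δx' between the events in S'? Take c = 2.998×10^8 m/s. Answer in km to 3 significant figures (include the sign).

γ = 1/√(1 − 0.877²) = 2.0812
Δx' = γ(Δx − vΔt) = 2.0812 × (2450 m − 0.877×(2.998×10^8 m/s)×4.90×10^-6 s)
= 2.0812 × (1161.7 m) = 2.42 km

Δx' ≈ 2.42 km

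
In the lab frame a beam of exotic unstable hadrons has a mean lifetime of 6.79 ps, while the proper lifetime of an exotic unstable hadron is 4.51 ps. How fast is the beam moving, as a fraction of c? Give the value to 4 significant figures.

γ = Δt/τ₀ = 6.79/4.51 = 1.50554
β = √(1 − 1/γ²) = √(1 − 1/1.50554²) = 0.7475

β ≈ 0.7475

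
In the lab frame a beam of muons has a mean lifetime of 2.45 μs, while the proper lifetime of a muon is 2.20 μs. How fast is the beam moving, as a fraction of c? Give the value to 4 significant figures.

β ≈ 0.4401

γ = Δt/τ₀ = 2.45/2.20 = 1.11364
β = √(1 − 1/γ²) = √(1 − 1/1.11364²) = 0.4401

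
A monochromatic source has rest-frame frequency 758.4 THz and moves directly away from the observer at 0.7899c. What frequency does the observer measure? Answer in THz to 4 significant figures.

f_obs ≈ 259.8 THz

Relativistic Doppler: f_obs = f_src √((1−β)/(1+β))
= 758.4 × √(0.210100/1.78990) = 758.4 × 0.342609 = 259.8 THz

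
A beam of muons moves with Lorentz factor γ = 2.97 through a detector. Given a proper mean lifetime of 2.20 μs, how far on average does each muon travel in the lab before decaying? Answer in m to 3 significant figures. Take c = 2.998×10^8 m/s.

d ≈ 1840 m

β = √(1 − 1/γ²) = √(1 − 1/2.97²) = 0.94161
Dilated lifetime: Δt = γτ₀ = 2.97 × 2.20 μs = 6.5340 μs
d = vΔt = 0.94161c × 6.5340 μs = 2.8230×10^8 m/s × 6.5340×10^-6 s = 1840 m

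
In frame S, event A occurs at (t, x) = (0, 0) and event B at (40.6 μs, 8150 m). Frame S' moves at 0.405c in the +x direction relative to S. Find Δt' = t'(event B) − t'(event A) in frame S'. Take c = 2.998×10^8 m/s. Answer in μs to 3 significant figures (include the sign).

Δt' ≈ 32.4 μs

γ = 1/√(1 − 0.405²) = 1.0937
Δt' = γ(Δt − vΔx/c²) = 1.0937 × (40.6 μs − 0.405×8150 m / (2.998×10^8 m/s))
= 1.0937 × (29.590 μs) = 32.4 μs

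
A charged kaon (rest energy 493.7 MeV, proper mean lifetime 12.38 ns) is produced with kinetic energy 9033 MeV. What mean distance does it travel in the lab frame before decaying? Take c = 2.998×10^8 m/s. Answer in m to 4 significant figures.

d ≈ 71.52 m

γ = 1 + K/(m₀c²) = 1 + 9033/493.7 = 19.2965
β = √(1 − 1/γ²) = 0.998656
Dilated lifetime: γτ₀ = 19.2965 × 12.38 ns = 238.891 ns
d = βc·γτ₀ = 0.998656 × (2.998×10^8 m/s) × 2.38891×10^-7 s = 71.52 m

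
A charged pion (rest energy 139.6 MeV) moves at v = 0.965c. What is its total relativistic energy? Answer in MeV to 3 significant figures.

E ≈ 532 MeV

γ = 1/√(1 − 0.965²) = 3.8132
E = γm₀c² = 3.8132 × 139.6 MeV = 532 MeV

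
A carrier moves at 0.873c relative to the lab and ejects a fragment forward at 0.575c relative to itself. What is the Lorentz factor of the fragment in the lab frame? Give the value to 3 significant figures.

u_lab = (0.575 + 0.873)/(1 + 0.575×0.873) = 1.448/1.50197 = 0.964064
γ = 1/√(1 − 0.964064²) = 3.76

γ ≈ 3.76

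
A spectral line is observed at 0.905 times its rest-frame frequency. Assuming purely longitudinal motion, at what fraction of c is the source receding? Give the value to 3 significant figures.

f_obs/f_src = √((1−β)/(1+β)) = 0.905  ⇒  (1−β)/(1+β) = 0.81903
β = |1 − D²|/(1 + D²) = |1 − 0.81903|/(1 + 0.81903) = 0.0995

β ≈ 0.0995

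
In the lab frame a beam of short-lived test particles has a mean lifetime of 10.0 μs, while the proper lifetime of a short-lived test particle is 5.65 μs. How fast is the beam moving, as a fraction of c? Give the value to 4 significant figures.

γ = Δt/τ₀ = 10.0/5.65 = 1.76991
β = √(1 − 1/γ²) = √(1 − 1/1.76991²) = 0.8251

β ≈ 0.8251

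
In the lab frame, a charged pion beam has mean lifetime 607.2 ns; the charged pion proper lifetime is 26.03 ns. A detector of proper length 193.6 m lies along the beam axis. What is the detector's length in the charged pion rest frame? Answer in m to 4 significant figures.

L ≈ 8.299 m

Time dilation ⇒ γ = Δt/τ₀ = 607.2/26.03 = 23.3269
Length contraction: L = L₀/γ = 193.6/23.3269 = 8.299 m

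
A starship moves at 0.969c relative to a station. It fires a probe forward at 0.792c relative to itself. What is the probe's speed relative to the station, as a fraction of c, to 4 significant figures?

u ≈ 0.9964c

Relativistic velocity addition: u = (u' + v)/(1 + u'v/c²)
= (0.792 + 0.969)/(1 + 0.792×0.969) = 1.761/1.76745 = 0.9964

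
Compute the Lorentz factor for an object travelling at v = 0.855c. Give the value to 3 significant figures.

γ = 1/√(1 − β²) = 1/√(1 − 0.855²) = 1/√(0.26898) = 1.93

γ ≈ 1.93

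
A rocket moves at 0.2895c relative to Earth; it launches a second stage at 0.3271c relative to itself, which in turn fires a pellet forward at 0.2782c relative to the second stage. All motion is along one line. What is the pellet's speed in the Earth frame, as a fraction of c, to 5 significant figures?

Compose boost 2: (0.3271 + 0.2895)/(1 + 0.3271×0.2895) = 0.61660/1.094695 = 0.5632617
Compose boost 3: (0.2782 + 0.5632617)/(1 + 0.2782×0.5632617) = 0.8414617/1.156699 = 0.72747

u ≈ 0.72747c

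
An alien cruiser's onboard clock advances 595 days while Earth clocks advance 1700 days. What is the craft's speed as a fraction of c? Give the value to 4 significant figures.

γ = Δt/τ₀ = 1700/595 = 2.85714
β = √(1 − 1/γ²) = √(1 − 1/2.85714²) = 0.9367

β ≈ 0.9367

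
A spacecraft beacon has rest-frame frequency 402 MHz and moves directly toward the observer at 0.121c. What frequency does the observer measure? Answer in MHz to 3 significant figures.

Relativistic Doppler: f_obs = f_src √((1+β)/(1−β))
= 402 × √(1.1210/0.87900) = 402 × 1.1293 = 454 MHz

f_obs ≈ 454 MHz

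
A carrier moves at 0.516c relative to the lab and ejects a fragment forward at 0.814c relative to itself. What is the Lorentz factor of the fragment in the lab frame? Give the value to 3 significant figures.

u_lab = (0.814 + 0.516)/(1 + 0.814×0.516) = 1.330/1.42002 = 0.936604
γ = 1/√(1 − 0.936604²) = 2.85

γ ≈ 2.85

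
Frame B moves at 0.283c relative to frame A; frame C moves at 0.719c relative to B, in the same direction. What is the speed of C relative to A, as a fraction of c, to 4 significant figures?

u ≈ 0.8326c

Compose boost 2: (0.719 + 0.283)/(1 + 0.719×0.283) = 1.002/1.20348 = 0.8326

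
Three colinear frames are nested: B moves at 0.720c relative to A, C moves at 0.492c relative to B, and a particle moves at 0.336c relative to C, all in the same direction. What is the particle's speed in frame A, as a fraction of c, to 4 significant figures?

Compose boost 2: (0.492 + 0.720)/(1 + 0.492×0.720) = 1.212/1.35424 = 0.894967
Compose boost 3: (0.336 + 0.894967)/(1 + 0.336×0.894967) = 1.23097/1.30071 = 0.9464

u ≈ 0.9464c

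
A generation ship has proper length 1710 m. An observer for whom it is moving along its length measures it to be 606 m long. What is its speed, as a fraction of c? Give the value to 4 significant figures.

γ = L₀/L = 1710/606 = 2.82178
β = √(1 − 1/γ²) = 0.9351

β ≈ 0.9351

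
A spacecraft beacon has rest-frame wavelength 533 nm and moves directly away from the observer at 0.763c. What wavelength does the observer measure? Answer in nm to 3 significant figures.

λ_obs ≈ 1450 nm

Relativistic Doppler: λ_obs = λ_src √((1+β)/(1−β))
= 533 × √(1.7630/0.23700) = 533 × 2.7274 = 1450 nm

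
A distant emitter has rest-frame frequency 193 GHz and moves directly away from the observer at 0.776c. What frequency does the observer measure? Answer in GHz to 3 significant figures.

Relativistic Doppler: f_obs = f_src √((1−β)/(1+β))
= 193 × √(0.22400/1.7760) = 193 × 0.35514 = 68.5 GHz

f_obs ≈ 68.5 GHz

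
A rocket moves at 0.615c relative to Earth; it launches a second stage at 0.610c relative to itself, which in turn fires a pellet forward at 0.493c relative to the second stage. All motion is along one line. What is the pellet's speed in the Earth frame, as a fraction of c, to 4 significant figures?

u ≈ 0.9615c

Compose boost 2: (0.610 + 0.615)/(1 + 0.610×0.615) = 1.225/1.37515 = 0.890812
Compose boost 3: (0.493 + 0.890812)/(1 + 0.493×0.890812) = 1.38381/1.43917 = 0.9615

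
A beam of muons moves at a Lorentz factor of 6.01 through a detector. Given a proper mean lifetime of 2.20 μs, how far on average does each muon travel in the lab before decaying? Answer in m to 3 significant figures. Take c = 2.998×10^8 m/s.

d ≈ 3910 m

β = √(1 − 1/γ²) = √(1 − 1/6.01²) = 0.98606
Dilated lifetime: Δt = γτ₀ = 6.01 × 2.20 μs = 13.222 μs
d = vΔt = 0.98606c × 13.222 μs = 2.9562×10^8 m/s × 1.3222×10^-5 s = 3910 m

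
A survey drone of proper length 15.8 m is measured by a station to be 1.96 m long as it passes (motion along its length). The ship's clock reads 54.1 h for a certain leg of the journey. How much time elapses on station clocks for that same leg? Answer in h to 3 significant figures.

Δt ≈ 436 h

Length contraction ⇒ γ = L₀/L = 15.8/1.96 = 8.0612
Time dilation: Δt = γτ₀ = 8.0612 × 54.1 h = 436 h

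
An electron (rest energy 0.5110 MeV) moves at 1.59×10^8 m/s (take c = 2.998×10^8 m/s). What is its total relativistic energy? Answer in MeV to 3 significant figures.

β = v/c = 1.59×10^8 / 2.998×10^8 = 0.53035
γ = 1/√(1 − 0.53035²) = 1.1796
E = γm₀c² = 1.1796 × 0.5110 MeV = 0.603 MeV

E ≈ 0.603 MeV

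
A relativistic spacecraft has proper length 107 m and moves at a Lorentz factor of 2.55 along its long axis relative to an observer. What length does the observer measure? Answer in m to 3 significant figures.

γ = 2.55 (given)
Length contraction: L = L₀/γ = 107/2.55 = 42.0 m

L ≈ 42.0 m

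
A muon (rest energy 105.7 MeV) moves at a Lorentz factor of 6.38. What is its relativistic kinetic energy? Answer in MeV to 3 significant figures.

γ = 6.38 (given)
K = (γ − 1)m₀c² = (6.38 − 1) × 105.7 MeV = 5.3800 × 105.7 MeV = 569 MeV

K ≈ 569 MeV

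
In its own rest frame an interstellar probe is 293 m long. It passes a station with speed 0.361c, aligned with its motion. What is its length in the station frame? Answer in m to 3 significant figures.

L ≈ 273 m

γ = 1/√(1 − 0.361²) = 1.0723
Length contraction: L = L₀/γ = 293/1.0723 = 273 m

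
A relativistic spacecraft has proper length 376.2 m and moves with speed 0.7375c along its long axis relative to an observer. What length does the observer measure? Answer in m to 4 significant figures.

γ = 1/√(1 − 0.7375²) = 1.48072
Length contraction: L = L₀/γ = 376.2/1.48072 = 254.1 m

L ≈ 254.1 m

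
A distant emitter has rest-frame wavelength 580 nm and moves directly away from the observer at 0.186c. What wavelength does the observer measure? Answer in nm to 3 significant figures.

λ_obs ≈ 700 nm

Relativistic Doppler: λ_obs = λ_src √((1+β)/(1−β))
= 580 × √(1.1860/0.81400) = 580 × 1.2071 = 700 nm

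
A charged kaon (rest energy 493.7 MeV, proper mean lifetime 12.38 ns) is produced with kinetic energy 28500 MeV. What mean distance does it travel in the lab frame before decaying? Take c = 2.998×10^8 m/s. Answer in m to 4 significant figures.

γ = 1 + K/(m₀c²) = 1 + 28500/493.7 = 58.7274
β = √(1 − 1/γ²) = 0.999855
Dilated lifetime: γτ₀ = 58.7274 × 12.38 ns = 727.045 ns
d = βc·γτ₀ = 0.999855 × (2.998×10^8 m/s) × 7.27045×10^-7 s = 217.9 m

d ≈ 217.9 m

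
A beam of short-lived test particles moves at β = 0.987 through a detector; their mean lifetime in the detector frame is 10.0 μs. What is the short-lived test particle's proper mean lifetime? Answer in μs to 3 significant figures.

γ = 1/√(1 − 0.987²) = 6.2220
Proper time: τ₀ = Δt/γ = 10.0/6.2220 = 1.61 μs

τ₀ ≈ 1.61 μs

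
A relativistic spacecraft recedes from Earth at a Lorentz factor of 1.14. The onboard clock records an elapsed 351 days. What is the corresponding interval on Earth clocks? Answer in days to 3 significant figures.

Δt ≈ 400 days

γ = 1.14 (given)
Time dilation: Δt = γτ₀ = 1.14 × 351 days = 400 days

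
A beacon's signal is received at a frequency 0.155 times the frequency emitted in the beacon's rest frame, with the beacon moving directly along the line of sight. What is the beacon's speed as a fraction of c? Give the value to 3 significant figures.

β ≈ 0.953

f_obs/f_src = √((1−β)/(1+β)) = 0.155  ⇒  (1−β)/(1+β) = 0.024025
β = |1 − D²|/(1 + D²) = |1 − 0.024025|/(1 + 0.024025) = 0.953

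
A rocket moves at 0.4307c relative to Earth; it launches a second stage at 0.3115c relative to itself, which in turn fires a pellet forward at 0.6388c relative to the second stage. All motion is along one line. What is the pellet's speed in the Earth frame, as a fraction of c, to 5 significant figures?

u ≈ 0.91197c

Compose boost 2: (0.3115 + 0.4307)/(1 + 0.3115×0.4307) = 0.74220/1.134163 = 0.6544033
Compose boost 3: (0.6388 + 0.6544033)/(1 + 0.6388×0.6544033) = 1.293203/1.418033 = 0.91197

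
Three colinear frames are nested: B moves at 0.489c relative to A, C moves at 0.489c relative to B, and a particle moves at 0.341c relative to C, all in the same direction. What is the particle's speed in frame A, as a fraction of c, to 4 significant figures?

u ≈ 0.8906c

Compose boost 2: (0.489 + 0.489)/(1 + 0.489×0.489) = 0.9780/1.23912 = 0.789269
Compose boost 3: (0.341 + 0.789269)/(1 + 0.341×0.789269) = 1.13027/1.26914 = 0.8906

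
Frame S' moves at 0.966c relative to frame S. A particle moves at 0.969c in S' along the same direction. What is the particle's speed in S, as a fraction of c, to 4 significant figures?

u ≈ 0.9995c

Relativistic velocity addition: u = (u' + v)/(1 + u'v/c²)
= (0.969 + 0.966)/(1 + 0.969×0.966) = 1.935/1.93605 = 0.9995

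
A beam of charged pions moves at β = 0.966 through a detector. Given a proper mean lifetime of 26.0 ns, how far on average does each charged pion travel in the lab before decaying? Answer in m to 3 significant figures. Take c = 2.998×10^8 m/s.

γ = 1/√(1 − 0.966²) = 3.8678
Dilated lifetime: Δt = γτ₀ = 3.8678 × 26.0 ns = 100.56 ns
d = vΔt = 0.966c × 100.56 ns = 2.8961×10^8 m/s × 1.0056×10^-7 s = 29.1 m

d ≈ 29.1 m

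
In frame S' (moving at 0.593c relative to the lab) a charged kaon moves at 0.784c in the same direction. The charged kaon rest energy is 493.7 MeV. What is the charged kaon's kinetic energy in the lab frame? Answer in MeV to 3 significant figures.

u_lab = (0.784 + 0.593)/(1 + 0.784×0.593) = 0.939988
γ = 1/√(1 − 0.939988²) = 2.9308
K = (γ − 1)m₀c² = (2.9308 − 1) × 493.7 = 1.9308 × 493.7 = 953 MeV

K ≈ 953 MeV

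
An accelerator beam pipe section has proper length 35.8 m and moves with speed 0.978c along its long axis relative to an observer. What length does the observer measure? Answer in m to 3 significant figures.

γ = 1/√(1 − 0.978²) = 4.7938
Length contraction: L = L₀/γ = 35.8/4.7938 = 7.47 m

L ≈ 7.47 m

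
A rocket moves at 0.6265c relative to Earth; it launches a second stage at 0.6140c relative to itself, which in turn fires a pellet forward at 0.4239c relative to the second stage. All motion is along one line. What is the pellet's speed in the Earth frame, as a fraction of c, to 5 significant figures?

Compose boost 2: (0.6140 + 0.6265)/(1 + 0.6140×0.6265) = 1.2405/1.384671 = 0.8958807
Compose boost 3: (0.4239 + 0.8958807)/(1 + 0.4239×0.8958807) = 1.319781/1.379764 = 0.95653

u ≈ 0.95653c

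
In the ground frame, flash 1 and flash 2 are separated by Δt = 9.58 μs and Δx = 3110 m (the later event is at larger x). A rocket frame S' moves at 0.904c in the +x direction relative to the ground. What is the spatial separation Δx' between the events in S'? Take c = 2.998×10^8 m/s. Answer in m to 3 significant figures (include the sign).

Δx' ≈ 1200 m

γ = 1/√(1 − 0.904²) = 2.3390
Δx' = γ(Δx − vΔt) = 2.3390 × (3110 m − 0.904×(2.998×10^8 m/s)×9.58×10^-6 s)
= 2.3390 × (513.64 m) = 1200 m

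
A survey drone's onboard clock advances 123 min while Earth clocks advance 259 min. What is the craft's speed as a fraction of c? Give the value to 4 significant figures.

β ≈ 0.8800

γ = Δt/τ₀ = 259/123 = 2.10569
β = √(1 − 1/γ²) = √(1 − 1/2.10569²) = 0.8800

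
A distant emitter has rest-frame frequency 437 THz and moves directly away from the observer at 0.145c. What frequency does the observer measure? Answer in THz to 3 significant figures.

f_obs ≈ 378 THz

Relativistic Doppler: f_obs = f_src √((1−β)/(1+β))
= 437 × √(0.85500/1.1450) = 437 × 0.86413 = 378 THz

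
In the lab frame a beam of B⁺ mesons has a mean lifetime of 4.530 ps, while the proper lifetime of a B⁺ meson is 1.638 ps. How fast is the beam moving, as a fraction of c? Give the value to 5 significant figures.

β ≈ 0.93234

γ = Δt/τ₀ = 4.530/1.638 = 2.765568
β = √(1 − 1/γ²) = √(1 − 1/2.765568²) = 0.93234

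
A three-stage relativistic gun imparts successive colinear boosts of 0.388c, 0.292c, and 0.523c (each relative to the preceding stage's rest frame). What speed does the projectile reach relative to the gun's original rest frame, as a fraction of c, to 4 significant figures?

u ≈ 0.8593c

Compose boost 2: (0.292 + 0.388)/(1 + 0.292×0.388) = 0.6800/1.11330 = 0.610799
Compose boost 3: (0.523 + 0.610799)/(1 + 0.523×0.610799) = 1.13380/1.31945 = 0.8593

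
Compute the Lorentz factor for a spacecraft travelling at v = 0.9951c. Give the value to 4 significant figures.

γ ≈ 10.11

γ = 1/√(1 − β²) = 1/√(1 − 0.9951²) = 1/√(0.00977599) = 10.11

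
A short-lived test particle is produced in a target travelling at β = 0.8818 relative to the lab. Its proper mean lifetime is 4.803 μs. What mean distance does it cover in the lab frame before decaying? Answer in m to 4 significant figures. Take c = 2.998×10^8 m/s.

γ = 1/√(1 − 0.8818²) = 2.12034
Dilated lifetime: Δt = γτ₀ = 2.12034 × 4.803 μs = 10.1840 μs
d = vΔt = 0.8818c × 10.1840 μs = 2.64364×10^8 m/s × 1.01840×10^-5 s = 2692 m

d ≈ 2692 m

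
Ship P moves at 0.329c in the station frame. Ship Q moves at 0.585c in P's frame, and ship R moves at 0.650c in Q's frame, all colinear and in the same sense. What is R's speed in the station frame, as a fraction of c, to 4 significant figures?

Compose boost 2: (0.585 + 0.329)/(1 + 0.585×0.329) = 0.9140/1.19246 = 0.766480
Compose boost 3: (0.650 + 0.766480)/(1 + 0.650×0.766480) = 1.41648/1.49821 = 0.9454

u ≈ 0.9454c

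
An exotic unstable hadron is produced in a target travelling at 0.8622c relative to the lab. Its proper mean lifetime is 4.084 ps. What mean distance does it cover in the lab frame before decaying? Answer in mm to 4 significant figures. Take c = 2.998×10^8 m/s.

γ = 1/√(1 − 0.8622²) = 1.97407
Dilated lifetime: Δt = γτ₀ = 1.97407 × 4.084 ps = 8.06210 ps
d = vΔt = 0.8622c × 8.06210 ps = 2.58488×10^8 m/s × 8.06210×10^-12 s = 2.084 mm

d ≈ 2.084 mm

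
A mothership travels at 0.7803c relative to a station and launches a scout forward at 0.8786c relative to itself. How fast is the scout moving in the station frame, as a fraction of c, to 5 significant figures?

Compose boost 2: (0.8786 + 0.7803)/(1 + 0.8786×0.7803) = 1.6589/1.685572 = 0.98418

u ≈ 0.98418c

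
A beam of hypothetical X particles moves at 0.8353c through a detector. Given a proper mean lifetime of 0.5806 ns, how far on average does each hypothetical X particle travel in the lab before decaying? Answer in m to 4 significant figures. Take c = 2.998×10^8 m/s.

γ = 1/√(1 − 0.8353²) = 1.81886
Dilated lifetime: Δt = γτ₀ = 1.81886 × 0.5806 ns = 1.05603 ns
d = vΔt = 0.8353c × 1.05603 ns = 2.50423×10^8 m/s × 1.05603×10^-9 s = 0.2645 m

d ≈ 0.2645 m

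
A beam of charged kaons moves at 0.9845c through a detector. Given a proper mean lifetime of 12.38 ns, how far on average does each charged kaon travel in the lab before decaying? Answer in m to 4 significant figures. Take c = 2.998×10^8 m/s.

d ≈ 20.83 m

γ = 1/√(1 − 0.9845²) = 5.70176
Dilated lifetime: Δt = γτ₀ = 5.70176 × 12.38 ns = 70.5877 ns
d = vΔt = 0.9845c × 70.5877 ns = 2.95153×10^8 m/s × 7.05877×10^-8 s = 20.83 m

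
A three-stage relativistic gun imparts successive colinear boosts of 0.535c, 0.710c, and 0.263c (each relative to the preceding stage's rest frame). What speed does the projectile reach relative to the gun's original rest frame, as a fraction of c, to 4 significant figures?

u ≈ 0.9418c

Compose boost 2: (0.710 + 0.535)/(1 + 0.710×0.535) = 1.245/1.37985 = 0.902272
Compose boost 3: (0.263 + 0.902272)/(1 + 0.263×0.902272) = 1.16527/1.23730 = 0.9418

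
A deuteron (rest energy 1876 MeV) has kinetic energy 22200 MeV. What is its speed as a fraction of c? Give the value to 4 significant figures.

γ = 1 + K/(m₀c²) = 1 + 22200/1876 = 12.8337
β = √(1 − 1/γ²) = 0.9970

β ≈ 0.9970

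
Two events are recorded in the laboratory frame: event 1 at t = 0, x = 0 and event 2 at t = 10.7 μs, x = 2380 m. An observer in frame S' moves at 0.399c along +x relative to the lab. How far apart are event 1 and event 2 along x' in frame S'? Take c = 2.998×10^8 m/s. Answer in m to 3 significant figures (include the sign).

γ = 1/√(1 − 0.399²) = 1.0906
Δx' = γ(Δx − vΔt) = 1.0906 × (2380 m − 0.399×(2.998×10^8 m/s)×10.7×10^-6 s)
= 1.0906 × (1100.1 m) = 1200 m

Δx' ≈ 1200 m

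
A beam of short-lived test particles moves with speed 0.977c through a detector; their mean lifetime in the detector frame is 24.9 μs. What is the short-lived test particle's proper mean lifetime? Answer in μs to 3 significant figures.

τ₀ ≈ 5.31 μs

γ = 1/√(1 − 0.977²) = 4.6896
Proper time: τ₀ = Δt/γ = 24.9/4.6896 = 5.31 μs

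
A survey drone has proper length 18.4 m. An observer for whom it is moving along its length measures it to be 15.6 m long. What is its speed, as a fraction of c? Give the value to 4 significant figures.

γ = L₀/L = 18.4/15.6 = 1.17949
β = √(1 − 1/γ²) = 0.5303

β ≈ 0.5303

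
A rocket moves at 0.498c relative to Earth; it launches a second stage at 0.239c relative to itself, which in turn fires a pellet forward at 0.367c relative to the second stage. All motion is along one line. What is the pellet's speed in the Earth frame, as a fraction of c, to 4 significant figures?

Compose boost 2: (0.239 + 0.498)/(1 + 0.239×0.498) = 0.7370/1.11902 = 0.658611
Compose boost 3: (0.367 + 0.658611)/(1 + 0.367×0.658611) = 1.02561/1.24171 = 0.8260

u ≈ 0.8260c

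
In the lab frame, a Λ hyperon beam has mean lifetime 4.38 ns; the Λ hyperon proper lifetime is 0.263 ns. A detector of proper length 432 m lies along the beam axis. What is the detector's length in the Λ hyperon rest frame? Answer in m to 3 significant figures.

Time dilation ⇒ γ = Δt/τ₀ = 4.38/0.263 = 16.654
Length contraction: L = L₀/γ = 432/16.654 = 25.9 m

L ≈ 25.9 m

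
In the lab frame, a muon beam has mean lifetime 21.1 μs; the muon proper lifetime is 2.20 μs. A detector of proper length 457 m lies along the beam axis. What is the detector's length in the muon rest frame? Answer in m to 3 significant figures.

Time dilation ⇒ γ = Δt/τ₀ = 21.1/2.20 = 9.5909
Length contraction: L = L₀/γ = 457/9.5909 = 47.6 m

L ≈ 47.6 m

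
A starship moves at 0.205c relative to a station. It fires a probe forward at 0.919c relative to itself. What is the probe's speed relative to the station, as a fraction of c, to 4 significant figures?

u ≈ 0.9458c

Relativistic velocity addition: u = (u' + v)/(1 + u'v/c²)
= (0.919 + 0.205)/(1 + 0.919×0.205) = 1.124/1.18840 = 0.9458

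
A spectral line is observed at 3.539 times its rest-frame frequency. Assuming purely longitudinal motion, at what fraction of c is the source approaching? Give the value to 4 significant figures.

β ≈ 0.8521

f_obs/f_src = √((1+β)/(1−β)) = 3.539  ⇒  (1+β)/(1−β) = 12.5245
β = |1 − D²|/(1 + D²) = |1 − 12.5245|/(1 + 12.5245) = 0.8521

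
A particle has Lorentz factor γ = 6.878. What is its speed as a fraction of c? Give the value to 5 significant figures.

β ≈ 0.98937

β = √(1 − 1/γ²) = √(1 − 1/6.878²) = √(0.9788614) = 0.98937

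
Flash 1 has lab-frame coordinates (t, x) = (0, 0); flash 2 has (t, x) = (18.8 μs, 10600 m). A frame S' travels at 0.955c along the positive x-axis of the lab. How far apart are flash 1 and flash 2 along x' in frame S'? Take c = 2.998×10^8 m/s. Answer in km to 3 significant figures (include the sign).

γ = 1/√(1 − 0.955²) = 3.3715
Δx' = γ(Δx − vΔt) = 3.3715 × (10600 m − 0.955×(2.998×10^8 m/s)×18.8×10^-6 s)
= 3.3715 × (5217.4 m) = 17.6 km

Δx' ≈ 17.6 km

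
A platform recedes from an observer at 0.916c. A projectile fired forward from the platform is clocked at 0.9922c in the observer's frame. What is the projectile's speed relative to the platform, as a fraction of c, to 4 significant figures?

Inverse velocity addition: u' = (u − v)/(1 − uv/c²)
= (0.9922 − 0.916)/(1 − 0.9922×0.916) = 0.07620/0.0911448 = 0.8360

u' ≈ 0.8360c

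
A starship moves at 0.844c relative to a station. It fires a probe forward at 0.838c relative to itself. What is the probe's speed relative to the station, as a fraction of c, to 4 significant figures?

u ≈ 0.9852c

Relativistic velocity addition: u = (u' + v)/(1 + u'v/c²)
= (0.838 + 0.844)/(1 + 0.838×0.844) = 1.682/1.70727 = 0.9852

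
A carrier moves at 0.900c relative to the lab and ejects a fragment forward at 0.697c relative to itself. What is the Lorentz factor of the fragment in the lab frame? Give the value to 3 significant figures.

u_lab = (0.697 + 0.900)/(1 + 0.697×0.900) = 1.597/1.62730 = 0.981380
γ = 1/√(1 − 0.981380²) = 5.21

γ ≈ 5.21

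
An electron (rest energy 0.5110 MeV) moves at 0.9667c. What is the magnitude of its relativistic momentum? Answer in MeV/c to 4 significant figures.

p ≈ 1.930 MeV/c

γ = 1/√(1 − 0.9667²) = 3.90759
p = γβm₀c = 3.90759 × 0.9667 × 0.5110 MeV/c = 1.930 MeV/c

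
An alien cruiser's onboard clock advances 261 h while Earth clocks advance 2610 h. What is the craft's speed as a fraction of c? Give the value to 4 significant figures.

β ≈ 0.9950

γ = Δt/τ₀ = 2610/261 = 10.0000
β = √(1 − 1/γ²) = √(1 − 1/10.0000²) = 0.9950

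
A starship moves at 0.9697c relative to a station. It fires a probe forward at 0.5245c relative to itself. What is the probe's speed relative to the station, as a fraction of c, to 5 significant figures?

Relativistic velocity addition: u = (u' + v)/(1 + u'v/c²)
= (0.5245 + 0.9697)/(1 + 0.5245×0.9697) = 1.4942/1.508608 = 0.99045

u ≈ 0.99045c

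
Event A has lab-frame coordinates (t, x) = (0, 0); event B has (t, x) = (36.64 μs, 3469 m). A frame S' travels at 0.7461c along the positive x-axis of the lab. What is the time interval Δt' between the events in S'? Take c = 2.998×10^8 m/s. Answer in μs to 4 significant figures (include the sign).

Δt' ≈ 42.06 μs

γ = 1/√(1 − 0.7461²) = 1.50188
Δt' = γ(Δt − vΔx/c²) = 1.50188 × (36.64 μs − 0.7461×3469 m / (2.998×10^8 m/s))
= 1.50188 × (28.0068 μs) = 42.06 μs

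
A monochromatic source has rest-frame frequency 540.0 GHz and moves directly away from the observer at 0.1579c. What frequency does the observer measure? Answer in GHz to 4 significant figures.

Relativistic Doppler: f_obs = f_src √((1−β)/(1+β))
= 540.0 × √(0.842100/1.15790) = 540.0 × 0.852798 = 460.5 GHz

f_obs ≈ 460.5 GHz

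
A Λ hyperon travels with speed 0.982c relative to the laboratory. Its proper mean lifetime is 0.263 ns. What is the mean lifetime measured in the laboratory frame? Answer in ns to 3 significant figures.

Δt ≈ 1.39 ns

γ = 1/√(1 − 0.982²) = 5.2943
Time dilation: Δt = γτ₀ = 5.2943 × 0.263 ns = 1.39 ns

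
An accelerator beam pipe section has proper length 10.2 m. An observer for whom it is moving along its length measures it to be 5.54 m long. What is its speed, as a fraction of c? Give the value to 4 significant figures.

γ = L₀/L = 10.2/5.54 = 1.84116
β = √(1 − 1/γ²) = 0.8396

β ≈ 0.8396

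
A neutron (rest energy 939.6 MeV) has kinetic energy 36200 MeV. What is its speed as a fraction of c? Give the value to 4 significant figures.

β ≈ 0.9997

γ = 1 + K/(m₀c²) = 1 + 36200/939.6 = 39.5270
β = √(1 − 1/γ²) = 0.9997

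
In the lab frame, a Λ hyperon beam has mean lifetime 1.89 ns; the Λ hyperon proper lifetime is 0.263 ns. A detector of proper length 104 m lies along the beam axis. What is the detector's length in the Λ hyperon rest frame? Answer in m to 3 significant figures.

Time dilation ⇒ γ = Δt/τ₀ = 1.89/0.263 = 7.1863
Length contraction: L = L₀/γ = 104/7.1863 = 14.5 m

L ≈ 14.5 m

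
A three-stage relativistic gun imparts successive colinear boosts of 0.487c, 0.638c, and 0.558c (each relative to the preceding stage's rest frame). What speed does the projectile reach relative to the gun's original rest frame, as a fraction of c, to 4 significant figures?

u ≈ 0.9577c

Compose boost 2: (0.638 + 0.487)/(1 + 0.638×0.487) = 1.125/1.31071 = 0.858316
Compose boost 3: (0.558 + 0.858316)/(1 + 0.558×0.858316) = 1.41632/1.47894 = 0.9577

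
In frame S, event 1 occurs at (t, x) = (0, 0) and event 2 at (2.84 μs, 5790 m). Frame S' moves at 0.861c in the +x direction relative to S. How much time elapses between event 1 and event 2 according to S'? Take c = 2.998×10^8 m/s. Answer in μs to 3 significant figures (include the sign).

γ = 1/√(1 − 0.861²) = 1.9662
Δt' = γ(Δt − vΔx/c²) = 1.9662 × (2.84 μs − 0.861×5790 m / (2.998×10^8 m/s))
= 1.9662 × (-13.788 μs) = -27.1 μs

Δt' ≈ -27.1 μs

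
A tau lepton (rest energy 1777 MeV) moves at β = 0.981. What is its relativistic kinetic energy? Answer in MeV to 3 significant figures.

K ≈ 7380 MeV

γ = 1/√(1 − 0.981²) = 5.1544
K = (γ − 1)m₀c² = (5.1544 − 1) × 1777 MeV = 4.1544 × 1777 MeV = 7380 MeV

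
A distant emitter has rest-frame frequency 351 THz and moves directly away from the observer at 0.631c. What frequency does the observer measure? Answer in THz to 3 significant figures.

Relativistic Doppler: f_obs = f_src √((1−β)/(1+β))
= 351 × √(0.36900/1.6310) = 351 × 0.47565 = 167 THz

f_obs ≈ 167 THz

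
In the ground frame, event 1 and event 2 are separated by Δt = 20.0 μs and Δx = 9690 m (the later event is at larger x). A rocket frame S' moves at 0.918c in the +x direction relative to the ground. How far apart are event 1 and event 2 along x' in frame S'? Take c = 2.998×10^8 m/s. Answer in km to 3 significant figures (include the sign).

Δx' ≈ 10.6 km

γ = 1/√(1 − 0.918²) = 2.5216
Δx' = γ(Δx − vΔt) = 2.5216 × (9690 m − 0.918×(2.998×10^8 m/s)×20.0×10^-6 s)
= 2.5216 × (4185.7 m) = 10.6 km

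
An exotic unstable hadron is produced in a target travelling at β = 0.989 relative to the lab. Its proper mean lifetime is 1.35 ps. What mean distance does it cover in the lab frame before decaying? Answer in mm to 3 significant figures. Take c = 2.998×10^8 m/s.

d ≈ 2.71 mm

γ = 1/√(1 − 0.989²) = 6.7606
Dilated lifetime: Δt = γτ₀ = 6.7606 × 1.35 ps = 9.1268 ps
d = vΔt = 0.989c × 9.1268 ps = 2.9650×10^8 m/s × 9.1268×10^-12 s = 2.71 mm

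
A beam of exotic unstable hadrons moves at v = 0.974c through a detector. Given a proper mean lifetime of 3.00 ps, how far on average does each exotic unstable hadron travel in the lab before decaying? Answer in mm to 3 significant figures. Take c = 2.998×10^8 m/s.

d ≈ 3.87 mm

γ = 1/√(1 − 0.974²) = 4.4141
Dilated lifetime: Δt = γτ₀ = 4.4141 × 3.00 ps = 13.242 ps
d = vΔt = 0.974c × 13.242 ps = 2.9201×10^8 m/s × 1.3242×10^-11 s = 3.87 mm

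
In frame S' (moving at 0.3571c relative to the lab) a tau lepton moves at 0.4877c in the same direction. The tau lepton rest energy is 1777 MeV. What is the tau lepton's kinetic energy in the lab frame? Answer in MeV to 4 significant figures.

u_lab = (0.4877 + 0.3571)/(1 + 0.4877×0.3571) = 0.7194945
γ = 1/√(1 − 0.7194945²) = 1.43989
K = (γ − 1)m₀c² = (1.43989 − 1) × 1777 = 0.439889 × 1777 = 781.7 MeV

K ≈ 781.7 MeV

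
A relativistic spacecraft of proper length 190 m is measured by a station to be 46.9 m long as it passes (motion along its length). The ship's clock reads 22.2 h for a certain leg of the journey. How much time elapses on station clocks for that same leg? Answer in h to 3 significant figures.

Length contraction ⇒ γ = L₀/L = 190/46.9 = 4.0512
Time dilation: Δt = γτ₀ = 4.0512 × 22.2 h = 89.9 h

Δt ≈ 89.9 h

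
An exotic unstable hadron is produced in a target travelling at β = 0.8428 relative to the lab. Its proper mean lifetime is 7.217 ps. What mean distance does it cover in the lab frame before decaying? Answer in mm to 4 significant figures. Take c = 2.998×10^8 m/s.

d ≈ 3.388 mm

γ = 1/√(1 − 0.8428²) = 1.85795
Dilated lifetime: Δt = γτ₀ = 1.85795 × 7.217 ps = 13.4088 ps
d = vΔt = 0.8428c × 13.4088 ps = 2.52671×10^8 m/s × 1.34088×10^-11 s = 3.388 mm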